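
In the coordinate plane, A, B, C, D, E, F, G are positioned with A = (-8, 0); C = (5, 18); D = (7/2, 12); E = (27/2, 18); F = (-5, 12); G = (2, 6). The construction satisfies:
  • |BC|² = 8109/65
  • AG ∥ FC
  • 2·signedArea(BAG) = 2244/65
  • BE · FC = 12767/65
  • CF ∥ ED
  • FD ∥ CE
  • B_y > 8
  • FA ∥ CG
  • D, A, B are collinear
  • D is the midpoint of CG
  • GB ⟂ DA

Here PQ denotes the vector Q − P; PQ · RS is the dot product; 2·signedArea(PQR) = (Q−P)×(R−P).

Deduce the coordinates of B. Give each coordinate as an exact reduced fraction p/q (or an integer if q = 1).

1. B_x = -14/65  [D, A, B are collinear ∩ GB ⟂ DA]
2. B_y = 528/65  [D, A, B are collinear ∩ GB ⟂ DA]
   → B = (-14/65, 528/65)

B = (-14/65, 528/65)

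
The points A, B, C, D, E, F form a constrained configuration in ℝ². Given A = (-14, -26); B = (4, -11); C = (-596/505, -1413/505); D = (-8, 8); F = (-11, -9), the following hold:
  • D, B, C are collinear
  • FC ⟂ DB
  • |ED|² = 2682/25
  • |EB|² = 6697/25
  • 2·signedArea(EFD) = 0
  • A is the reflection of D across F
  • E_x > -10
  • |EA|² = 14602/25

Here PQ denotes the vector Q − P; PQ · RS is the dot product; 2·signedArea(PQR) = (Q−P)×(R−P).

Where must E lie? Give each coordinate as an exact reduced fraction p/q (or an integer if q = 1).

1. E_x = -49/5  [line -17·x + 3·y + -160 = 0 ∩ |EB|² = 6697/25]
2. E_y = -11/5  [line -17·x + 3·y + -160 = 0 ∩ |EB|² = 6697/25]
   → E = (-49/5, -11/5)

E = (-49/5, -11/5)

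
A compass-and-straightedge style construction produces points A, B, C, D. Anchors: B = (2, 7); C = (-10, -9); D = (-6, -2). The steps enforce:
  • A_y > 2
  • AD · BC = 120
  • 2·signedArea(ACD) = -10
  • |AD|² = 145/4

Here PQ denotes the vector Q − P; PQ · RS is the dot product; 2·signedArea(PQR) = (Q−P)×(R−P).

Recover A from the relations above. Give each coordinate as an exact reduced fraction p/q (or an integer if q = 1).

A = (-2, 5/2)

1. A_x = -2  [AD · BC = 120 ∩ 2·signedArea(ACD) = -10]
2. A_y = 5/2  [AD · BC = 120 ∩ 2·signedArea(ACD) = -10]
   → A = (-2, 5/2)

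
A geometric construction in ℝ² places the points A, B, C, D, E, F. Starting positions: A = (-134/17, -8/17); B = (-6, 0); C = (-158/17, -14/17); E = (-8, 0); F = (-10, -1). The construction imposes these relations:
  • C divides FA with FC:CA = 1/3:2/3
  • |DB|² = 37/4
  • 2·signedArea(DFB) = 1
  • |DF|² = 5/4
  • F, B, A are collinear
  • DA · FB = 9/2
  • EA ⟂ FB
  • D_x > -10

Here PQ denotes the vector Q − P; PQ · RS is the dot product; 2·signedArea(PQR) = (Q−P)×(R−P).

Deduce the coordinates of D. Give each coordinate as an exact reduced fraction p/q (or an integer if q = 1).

D = (-9, -1/2)

1. D_x = -9  [DA · FB = 9/2 ∩ 2·signedArea(DFB) = 1]
2. D_y = -1/2  [DA · FB = 9/2 ∩ 2·signedArea(DFB) = 1]
   → D = (-9, -1/2)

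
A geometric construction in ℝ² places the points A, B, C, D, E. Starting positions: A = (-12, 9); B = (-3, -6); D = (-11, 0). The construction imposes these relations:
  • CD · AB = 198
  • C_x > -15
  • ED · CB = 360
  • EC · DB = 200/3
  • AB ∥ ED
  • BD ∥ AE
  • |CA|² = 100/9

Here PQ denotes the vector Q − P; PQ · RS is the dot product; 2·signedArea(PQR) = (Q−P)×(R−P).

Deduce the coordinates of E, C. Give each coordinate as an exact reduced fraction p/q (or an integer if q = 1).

1. E_x = -20  [AB ∥ ED ∩ BD ∥ AE]
2. E_y = 15  [AB ∥ ED ∩ BD ∥ AE]
   → E = (-20, 15)
3. C_x = -44/3  [CD · AB = 198 ∩ EC · DB = 200/3]
4. C_y = 11  [CD · AB = 198 ∩ EC · DB = 200/3]
   → C = (-44/3, 11)

C = (-44/3, 11)
E = (-20, 15)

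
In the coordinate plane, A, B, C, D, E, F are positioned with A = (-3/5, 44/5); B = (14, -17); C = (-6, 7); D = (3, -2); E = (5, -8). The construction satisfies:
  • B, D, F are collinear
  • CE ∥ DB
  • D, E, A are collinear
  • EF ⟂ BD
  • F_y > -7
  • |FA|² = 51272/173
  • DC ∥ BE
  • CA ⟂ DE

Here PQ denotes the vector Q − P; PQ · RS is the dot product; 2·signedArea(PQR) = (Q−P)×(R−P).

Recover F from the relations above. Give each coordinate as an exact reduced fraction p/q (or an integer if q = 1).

F = (1135/173, -1186/173)

1. F_x = 1135/173  [B, D, F are collinear ∩ EF ⟂ BD]
2. F_y = -1186/173  [B, D, F are collinear ∩ EF ⟂ BD]
   → F = (1135/173, -1186/173)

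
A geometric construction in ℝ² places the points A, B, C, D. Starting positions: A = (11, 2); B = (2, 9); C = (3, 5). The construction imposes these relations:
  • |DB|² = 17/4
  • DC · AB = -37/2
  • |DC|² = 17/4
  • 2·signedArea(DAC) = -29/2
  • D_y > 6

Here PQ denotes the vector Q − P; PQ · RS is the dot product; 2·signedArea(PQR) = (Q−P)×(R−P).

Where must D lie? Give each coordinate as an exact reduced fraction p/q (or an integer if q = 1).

1. D_x = 5/2  [2·signedArea(DAC) = -29/2 ∩ DC · AB = -37/2]
2. D_y = 7  [2·signedArea(DAC) = -29/2 ∩ DC · AB = -37/2]
   → D = (5/2, 7)

D = (5/2, 7)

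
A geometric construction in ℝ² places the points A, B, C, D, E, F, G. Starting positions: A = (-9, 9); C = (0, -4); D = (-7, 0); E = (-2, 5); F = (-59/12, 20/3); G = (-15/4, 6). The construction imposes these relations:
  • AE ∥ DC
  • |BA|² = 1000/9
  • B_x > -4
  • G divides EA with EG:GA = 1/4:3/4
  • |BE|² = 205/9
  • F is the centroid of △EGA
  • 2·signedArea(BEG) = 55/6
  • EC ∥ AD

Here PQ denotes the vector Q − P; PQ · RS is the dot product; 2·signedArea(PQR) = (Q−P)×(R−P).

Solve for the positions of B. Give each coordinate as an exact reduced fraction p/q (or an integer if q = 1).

B = (-3, 1/3)

1. B_x = -3  [line -1·x + -7/4·y + -29/12 = 0 ∩ |BA|² = 1000/9]
2. B_y = 1/3  [line -1·x + -7/4·y + -29/12 = 0 ∩ |BA|² = 1000/9]
   → B = (-3, 1/3)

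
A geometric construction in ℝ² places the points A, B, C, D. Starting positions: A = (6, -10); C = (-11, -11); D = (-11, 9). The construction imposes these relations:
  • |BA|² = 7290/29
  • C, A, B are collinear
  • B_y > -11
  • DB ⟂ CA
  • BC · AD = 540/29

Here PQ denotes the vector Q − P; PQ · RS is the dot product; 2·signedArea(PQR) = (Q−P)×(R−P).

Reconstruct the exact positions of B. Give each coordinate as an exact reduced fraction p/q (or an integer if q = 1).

B = (-285/29, -317/29)

1. B_x = -285/29  [C, A, B are collinear ∩ DB ⟂ CA]
2. B_y = -317/29  [C, A, B are collinear ∩ DB ⟂ CA]
   → B = (-285/29, -317/29)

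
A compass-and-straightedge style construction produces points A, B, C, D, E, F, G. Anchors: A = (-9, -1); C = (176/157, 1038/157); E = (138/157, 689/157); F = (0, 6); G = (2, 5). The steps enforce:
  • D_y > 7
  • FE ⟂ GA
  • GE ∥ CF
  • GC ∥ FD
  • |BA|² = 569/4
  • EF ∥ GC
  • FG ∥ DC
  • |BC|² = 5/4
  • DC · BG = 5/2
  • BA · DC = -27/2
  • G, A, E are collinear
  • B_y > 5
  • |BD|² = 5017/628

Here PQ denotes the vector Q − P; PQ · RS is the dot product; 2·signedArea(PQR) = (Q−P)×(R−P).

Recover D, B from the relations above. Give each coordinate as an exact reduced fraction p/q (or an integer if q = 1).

1. D_x = -138/157  [FG ∥ DC ∩ GC ∥ FD]
2. D_y = 1195/157  [FG ∥ DC ∩ GC ∥ FD]
   → D = (-138/157, 1195/157)
3. B_x = 1  [line -2·x + 1·y + -7/2 = 0 ∩ |BA|² = 569/4]
4. B_y = 11/2  [line -2·x + 1·y + -7/2 = 0 ∩ |BA|² = 569/4]
   → B = (1, 11/2)

B = (1, 11/2)
D = (-138/157, 1195/157)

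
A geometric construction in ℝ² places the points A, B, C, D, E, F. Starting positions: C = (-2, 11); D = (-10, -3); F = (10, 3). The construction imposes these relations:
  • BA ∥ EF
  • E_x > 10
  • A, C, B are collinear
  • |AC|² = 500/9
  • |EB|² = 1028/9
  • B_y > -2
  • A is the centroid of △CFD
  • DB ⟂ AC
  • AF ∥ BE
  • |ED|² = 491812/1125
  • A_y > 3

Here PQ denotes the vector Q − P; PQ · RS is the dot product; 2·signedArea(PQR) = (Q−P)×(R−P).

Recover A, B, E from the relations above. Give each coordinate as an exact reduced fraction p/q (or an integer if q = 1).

A = (-2/3, 11/3)
B = (26/125, -143/125)
E = (4078/375, -679/375)

1. A_x = -2/3  [A is the centroid of △CFD]
2. A_y = 11/3  [A is the centroid of △CFD]
   → A = (-2/3, 11/3)
3. B_x = 26/125  [A, C, B are collinear ∩ DB ⟂ AC]
4. B_y = -143/125  [A, C, B are collinear ∩ DB ⟂ AC]
   → B = (26/125, -143/125)
5. E_x = 4078/375  [BA ∥ EF ∩ AF ∥ BE]
6. E_y = -679/375  [BA ∥ EF ∩ AF ∥ BE]
   → E = (4078/375, -679/375)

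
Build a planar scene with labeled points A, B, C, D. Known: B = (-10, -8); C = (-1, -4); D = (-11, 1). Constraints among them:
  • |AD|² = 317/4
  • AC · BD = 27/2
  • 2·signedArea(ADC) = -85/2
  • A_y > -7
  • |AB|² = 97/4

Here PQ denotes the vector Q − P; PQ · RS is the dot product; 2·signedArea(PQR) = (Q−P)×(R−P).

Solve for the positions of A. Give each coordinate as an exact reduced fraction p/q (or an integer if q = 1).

A = (-11/2, -6)

1. A_x = -11/2  [2·signedArea(ADC) = -85/2 ∩ AC · BD = 27/2]
2. A_y = -6  [2·signedArea(ADC) = -85/2 ∩ AC · BD = 27/2]
   → A = (-11/2, -6)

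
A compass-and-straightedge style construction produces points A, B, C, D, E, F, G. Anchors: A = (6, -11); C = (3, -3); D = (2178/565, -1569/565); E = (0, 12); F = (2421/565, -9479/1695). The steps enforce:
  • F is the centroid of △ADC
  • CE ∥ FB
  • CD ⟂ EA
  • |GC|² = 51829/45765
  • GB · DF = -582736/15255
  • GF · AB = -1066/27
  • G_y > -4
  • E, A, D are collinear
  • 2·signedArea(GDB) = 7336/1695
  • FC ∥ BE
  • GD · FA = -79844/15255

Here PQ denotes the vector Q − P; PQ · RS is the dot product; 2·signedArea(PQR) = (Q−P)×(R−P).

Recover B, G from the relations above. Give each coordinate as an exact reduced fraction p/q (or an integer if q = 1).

B = (726/565, 15946/1695)
G = (2098/565, -19271/5085)

1. B_x = 726/565  [FC ∥ BE ∩ CE ∥ FB]
2. B_y = 15946/1695  [FC ∥ BE ∩ CE ∥ FB]
   → B = (726/565, 15946/1695)
3. G_x = 2098/565  [GF · AB = -1066/27 ∩ 2·signedArea(GDB) = 7336/1695]
4. G_y = -19271/5085  [GF · AB = -1066/27 ∩ 2·signedArea(GDB) = 7336/1695]
   → G = (2098/565, -19271/5085)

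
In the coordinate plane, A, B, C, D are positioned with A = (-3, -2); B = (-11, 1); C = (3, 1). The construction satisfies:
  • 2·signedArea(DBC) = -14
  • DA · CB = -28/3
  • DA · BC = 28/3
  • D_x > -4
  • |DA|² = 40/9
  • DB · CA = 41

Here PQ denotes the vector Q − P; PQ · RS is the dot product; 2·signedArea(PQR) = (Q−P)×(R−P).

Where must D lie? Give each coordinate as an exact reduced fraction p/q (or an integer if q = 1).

D = (-11/3, 0)

1. D_x = -11/3  [DA · CB = -28/3 ∩ DB · CA = 41]
2. D_y = 0  [DA · CB = -28/3 ∩ DB · CA = 41]
   → D = (-11/3, 0)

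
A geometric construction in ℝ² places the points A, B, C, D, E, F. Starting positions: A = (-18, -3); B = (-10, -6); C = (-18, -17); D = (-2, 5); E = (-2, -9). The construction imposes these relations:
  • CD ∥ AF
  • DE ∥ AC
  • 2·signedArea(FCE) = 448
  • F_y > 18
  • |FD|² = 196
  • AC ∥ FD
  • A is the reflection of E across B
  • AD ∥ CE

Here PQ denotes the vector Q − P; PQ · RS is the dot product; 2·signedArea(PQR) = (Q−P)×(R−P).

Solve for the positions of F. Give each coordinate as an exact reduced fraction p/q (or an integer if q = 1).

1. F_x = -2  [AC ∥ FD ∩ CD ∥ AF]
2. F_y = 19  [AC ∥ FD ∩ CD ∥ AF]
   → F = (-2, 19)

F = (-2, 19)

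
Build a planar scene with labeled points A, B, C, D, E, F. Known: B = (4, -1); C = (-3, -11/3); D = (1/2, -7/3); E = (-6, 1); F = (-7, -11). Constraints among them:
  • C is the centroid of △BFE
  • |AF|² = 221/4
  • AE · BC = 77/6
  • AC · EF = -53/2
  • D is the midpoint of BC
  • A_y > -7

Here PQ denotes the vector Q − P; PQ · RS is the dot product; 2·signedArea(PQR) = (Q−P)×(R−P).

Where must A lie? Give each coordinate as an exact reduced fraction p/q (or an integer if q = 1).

1. A_x = -3/2  [AC · EF = -53/2 ∩ AE · BC = 77/6]
2. A_y = -6  [AC · EF = -53/2 ∩ AE · BC = 77/6]
   → A = (-3/2, -6)

A = (-3/2, -6)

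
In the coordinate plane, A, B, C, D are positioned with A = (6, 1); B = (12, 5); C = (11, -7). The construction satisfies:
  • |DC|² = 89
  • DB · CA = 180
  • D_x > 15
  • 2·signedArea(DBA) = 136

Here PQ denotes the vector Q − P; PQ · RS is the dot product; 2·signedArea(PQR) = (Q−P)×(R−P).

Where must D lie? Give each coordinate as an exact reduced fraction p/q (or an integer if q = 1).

1. D_x = 16  [2·signedArea(DBA) = 136 ∩ DB · CA = 180]
2. D_y = -15  [2·signedArea(DBA) = 136 ∩ DB · CA = 180]
   → D = (16, -15)

D = (16, -15)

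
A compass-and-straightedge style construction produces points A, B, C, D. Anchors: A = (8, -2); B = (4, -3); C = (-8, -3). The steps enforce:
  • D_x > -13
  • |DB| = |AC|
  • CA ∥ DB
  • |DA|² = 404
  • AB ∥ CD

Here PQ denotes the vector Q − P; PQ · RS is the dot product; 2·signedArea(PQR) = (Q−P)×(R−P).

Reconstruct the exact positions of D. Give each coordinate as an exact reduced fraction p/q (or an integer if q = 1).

D = (-12, -4)

1. D_x = -12  [CA ∥ DB ∩ AB ∥ CD]
2. D_y = -4  [CA ∥ DB ∩ AB ∥ CD]
   → D = (-12, -4)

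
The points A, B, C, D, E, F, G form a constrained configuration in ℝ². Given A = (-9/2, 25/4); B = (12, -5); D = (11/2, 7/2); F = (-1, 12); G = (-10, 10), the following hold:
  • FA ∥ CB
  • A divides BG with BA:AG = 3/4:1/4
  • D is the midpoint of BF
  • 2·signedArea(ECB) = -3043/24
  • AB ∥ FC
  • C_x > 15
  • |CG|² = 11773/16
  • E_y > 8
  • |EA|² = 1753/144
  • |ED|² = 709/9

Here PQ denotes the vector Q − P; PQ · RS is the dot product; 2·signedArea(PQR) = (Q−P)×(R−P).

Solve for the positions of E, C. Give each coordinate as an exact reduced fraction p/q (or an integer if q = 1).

1. C_x = 31/2  [FA ∥ CB ∩ AB ∥ FC]
2. C_y = 3/4  [FA ∥ CB ∩ AB ∥ FC]
   → C = (31/2, 3/4)
3. E_x = -11/6  [line 23/4·x + -7/2·y + 967/24 = 0 ∩ |EA|² = 1753/144]
4. E_y = 17/2  [line 23/4·x + -7/2·y + 967/24 = 0 ∩ |EA|² = 1753/144]
   → E = (-11/6, 17/2)

C = (31/2, 3/4)
E = (-11/6, 17/2)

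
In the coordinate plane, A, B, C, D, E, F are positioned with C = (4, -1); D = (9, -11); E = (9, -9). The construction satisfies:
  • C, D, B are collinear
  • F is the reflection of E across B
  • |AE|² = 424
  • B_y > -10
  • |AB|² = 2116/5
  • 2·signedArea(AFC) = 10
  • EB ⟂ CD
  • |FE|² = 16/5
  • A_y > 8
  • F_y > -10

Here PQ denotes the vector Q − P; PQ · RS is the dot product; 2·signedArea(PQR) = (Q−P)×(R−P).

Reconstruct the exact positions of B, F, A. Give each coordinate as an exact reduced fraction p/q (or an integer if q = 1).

A = (-1, 9)
B = (41/5, -47/5)
F = (37/5, -49/5)

1. B_x = 41/5  [C, D, B are collinear ∩ EB ⟂ CD]
2. B_y = -47/5  [C, D, B are collinear ∩ EB ⟂ CD]
   → B = (41/5, -47/5)
3. F_x = 37/5  [F is the reflection of E across B]
4. F_y = -49/5  [F is the reflection of E across B]
   → F = (37/5, -49/5)
5. A_x = -1  [line -44/5·x + -17/5·y + 109/5 = 0 ∩ |AE|² = 424]
6. A_y = 9  [line -44/5·x + -17/5·y + 109/5 = 0 ∩ |AE|² = 424]
   → A = (-1, 9)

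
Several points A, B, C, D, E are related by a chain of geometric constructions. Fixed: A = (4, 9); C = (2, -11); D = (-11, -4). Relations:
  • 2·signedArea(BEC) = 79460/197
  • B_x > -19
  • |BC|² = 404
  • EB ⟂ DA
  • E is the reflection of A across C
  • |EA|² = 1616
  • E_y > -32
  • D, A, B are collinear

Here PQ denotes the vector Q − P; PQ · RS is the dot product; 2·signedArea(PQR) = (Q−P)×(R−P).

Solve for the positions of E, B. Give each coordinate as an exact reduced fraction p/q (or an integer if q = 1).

1. E_x = 0  [E is the reflection of A across C]
2. E_y = -31  [E is the reflection of A across C]
   → E = (0, -31)
3. B_x = -3562/197  [D, A, B are collinear ∩ EB ⟂ DA]
4. B_y = -1997/197  [D, A, B are collinear ∩ EB ⟂ DA]
   → B = (-3562/197, -1997/197)

B = (-3562/197, -1997/197)
E = (0, -31)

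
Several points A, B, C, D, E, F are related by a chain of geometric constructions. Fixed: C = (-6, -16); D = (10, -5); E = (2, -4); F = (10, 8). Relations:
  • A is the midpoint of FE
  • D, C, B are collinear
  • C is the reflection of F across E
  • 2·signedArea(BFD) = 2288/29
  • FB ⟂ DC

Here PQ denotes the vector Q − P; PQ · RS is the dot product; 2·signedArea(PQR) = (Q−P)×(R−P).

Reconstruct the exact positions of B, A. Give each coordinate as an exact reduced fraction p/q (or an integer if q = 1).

1. B_x = 466/29  [D, C, B are collinear ∩ FB ⟂ DC]
2. B_y = -24/29  [D, C, B are collinear ∩ FB ⟂ DC]
   → B = (466/29, -24/29)
3. A_x = 6  [A is the midpoint of FE]
4. A_y = 2  [A is the midpoint of FE]
   → A = (6, 2)

A = (6, 2)
B = (466/29, -24/29)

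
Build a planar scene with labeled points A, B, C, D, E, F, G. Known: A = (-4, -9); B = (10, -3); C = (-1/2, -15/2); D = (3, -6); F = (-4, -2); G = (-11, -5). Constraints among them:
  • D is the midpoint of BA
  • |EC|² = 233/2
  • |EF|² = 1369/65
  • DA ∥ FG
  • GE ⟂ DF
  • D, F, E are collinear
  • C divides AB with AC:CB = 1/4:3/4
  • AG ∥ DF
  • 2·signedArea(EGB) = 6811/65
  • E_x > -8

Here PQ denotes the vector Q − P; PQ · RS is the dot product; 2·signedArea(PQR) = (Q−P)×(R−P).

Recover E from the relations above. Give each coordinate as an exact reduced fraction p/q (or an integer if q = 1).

E = (-519/65, 18/65)

1. E_x = -519/65  [D, F, E are collinear ∩ GE ⟂ DF]
2. E_y = 18/65  [D, F, E are collinear ∩ GE ⟂ DF]
   → E = (-519/65, 18/65)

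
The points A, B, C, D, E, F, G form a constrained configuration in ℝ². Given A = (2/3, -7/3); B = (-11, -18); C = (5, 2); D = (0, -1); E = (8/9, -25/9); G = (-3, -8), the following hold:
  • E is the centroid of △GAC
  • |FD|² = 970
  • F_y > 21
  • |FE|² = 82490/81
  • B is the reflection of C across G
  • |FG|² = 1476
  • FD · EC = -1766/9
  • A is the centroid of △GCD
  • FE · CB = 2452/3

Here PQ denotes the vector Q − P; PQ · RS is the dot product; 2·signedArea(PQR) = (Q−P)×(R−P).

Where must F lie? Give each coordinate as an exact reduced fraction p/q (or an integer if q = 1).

F = (21, 22)

1. F_x = 21  [FE · CB = 2452/3 ∩ FD · EC = -1766/9]
2. F_y = 22  [FE · CB = 2452/3 ∩ FD · EC = -1766/9]
   → F = (21, 22)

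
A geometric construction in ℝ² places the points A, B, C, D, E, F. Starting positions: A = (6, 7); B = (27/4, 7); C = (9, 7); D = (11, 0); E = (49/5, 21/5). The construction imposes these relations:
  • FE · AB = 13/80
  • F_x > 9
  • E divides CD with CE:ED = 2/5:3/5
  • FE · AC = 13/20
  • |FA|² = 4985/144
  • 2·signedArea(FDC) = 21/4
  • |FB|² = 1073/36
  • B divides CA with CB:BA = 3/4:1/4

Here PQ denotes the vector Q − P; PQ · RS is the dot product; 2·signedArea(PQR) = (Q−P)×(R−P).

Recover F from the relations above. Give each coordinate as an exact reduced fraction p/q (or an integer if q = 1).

1. F_x = 115/12  [2·signedArea(FDC) = 21/4 ∩ FE · AC = 13/20]
2. F_y = 7/3  [2·signedArea(FDC) = 21/4 ∩ FE · AC = 13/20]
   → F = (115/12, 7/3)

F = (115/12, 7/3)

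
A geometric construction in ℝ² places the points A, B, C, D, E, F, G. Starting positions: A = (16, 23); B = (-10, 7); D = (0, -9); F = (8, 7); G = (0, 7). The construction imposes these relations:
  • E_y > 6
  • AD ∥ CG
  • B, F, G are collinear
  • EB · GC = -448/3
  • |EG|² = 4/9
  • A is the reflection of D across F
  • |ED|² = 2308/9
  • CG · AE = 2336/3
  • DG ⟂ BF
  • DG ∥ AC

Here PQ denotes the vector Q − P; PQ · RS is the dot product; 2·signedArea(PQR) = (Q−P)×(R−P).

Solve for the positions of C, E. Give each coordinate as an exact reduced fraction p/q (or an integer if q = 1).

1. C_x = 16  [AD ∥ CG ∩ DG ∥ AC]
2. C_y = 39  [AD ∥ CG ∩ DG ∥ AC]
   → C = (16, 39)
3. E_x = -2/3  [line -16·x + -32·y + 640/3 = 0 ∩ |ED|² = 2308/9]
4. E_y = 7  [line -16·x + -32·y + 640/3 = 0 ∩ |ED|² = 2308/9]
   → E = (-2/3, 7)

C = (16, 39)
E = (-2/3, 7)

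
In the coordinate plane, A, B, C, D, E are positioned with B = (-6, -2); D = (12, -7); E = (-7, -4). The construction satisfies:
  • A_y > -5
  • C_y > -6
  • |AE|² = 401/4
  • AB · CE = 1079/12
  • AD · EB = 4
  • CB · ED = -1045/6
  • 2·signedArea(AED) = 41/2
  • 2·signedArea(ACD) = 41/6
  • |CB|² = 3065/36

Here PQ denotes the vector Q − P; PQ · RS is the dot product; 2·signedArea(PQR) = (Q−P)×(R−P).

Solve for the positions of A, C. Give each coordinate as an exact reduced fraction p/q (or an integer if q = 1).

1. A_x = 3  [2·signedArea(AED) = 41/2 ∩ AD · EB = 4]
2. A_y = -9/2  [2·signedArea(AED) = 41/2 ∩ AD · EB = 4]
   → A = (3, -9/2)
3. C_x = 8/3  [AB · CE = 1079/12 ∩ CB · ED = -1045/6]
4. C_y = -31/6  [AB · CE = 1079/12 ∩ CB · ED = -1045/6]
   → C = (8/3, -31/6)

A = (3, -9/2)
C = (8/3, -31/6)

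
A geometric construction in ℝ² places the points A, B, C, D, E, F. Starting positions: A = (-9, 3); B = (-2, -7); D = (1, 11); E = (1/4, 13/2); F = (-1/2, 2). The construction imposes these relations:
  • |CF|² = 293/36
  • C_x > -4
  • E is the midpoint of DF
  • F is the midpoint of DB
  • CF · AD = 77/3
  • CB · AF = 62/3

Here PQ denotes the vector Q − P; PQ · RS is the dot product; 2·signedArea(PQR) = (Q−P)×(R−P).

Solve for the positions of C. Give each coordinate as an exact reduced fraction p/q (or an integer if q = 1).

1. C_x = -10/3  [CB · AF = 62/3 ∩ CF · AD = 77/3]
2. C_y = 7/3  [CB · AF = 62/3 ∩ CF · AD = 77/3]
   → C = (-10/3, 7/3)

C = (-10/3, 7/3)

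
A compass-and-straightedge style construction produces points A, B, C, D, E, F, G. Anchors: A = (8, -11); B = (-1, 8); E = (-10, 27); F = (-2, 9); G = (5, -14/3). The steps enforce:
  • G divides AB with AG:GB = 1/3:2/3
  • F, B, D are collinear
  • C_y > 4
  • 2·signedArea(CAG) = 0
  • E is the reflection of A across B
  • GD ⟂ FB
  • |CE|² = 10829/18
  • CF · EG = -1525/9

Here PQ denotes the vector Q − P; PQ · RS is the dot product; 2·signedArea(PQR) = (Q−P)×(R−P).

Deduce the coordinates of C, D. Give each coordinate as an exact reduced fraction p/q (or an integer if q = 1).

1. C_x = 1/2  [2·signedArea(CAG) = 0 ∩ CF · EG = -1525/9]
2. C_y = 29/6  [2·signedArea(CAG) = 0 ∩ CF · EG = -1525/9]
   → C = (1/2, 29/6)
3. D_x = 25/3  [F, B, D are collinear ∩ GD ⟂ FB]
4. D_y = -4/3  [F, B, D are collinear ∩ GD ⟂ FB]
   → D = (25/3, -4/3)

C = (1/2, 29/6)
D = (25/3, -4/3)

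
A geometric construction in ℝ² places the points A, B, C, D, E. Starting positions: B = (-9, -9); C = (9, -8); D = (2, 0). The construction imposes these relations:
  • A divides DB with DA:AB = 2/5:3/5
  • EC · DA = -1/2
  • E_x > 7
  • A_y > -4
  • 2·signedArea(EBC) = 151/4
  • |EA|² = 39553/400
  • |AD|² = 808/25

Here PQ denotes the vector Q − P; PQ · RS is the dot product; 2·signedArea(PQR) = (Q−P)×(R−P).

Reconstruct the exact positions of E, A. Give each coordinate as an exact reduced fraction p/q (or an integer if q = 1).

1. A_x = -12/5  [A divides DB with DA:AB = 2/5:3/5]
2. A_y = -18/5  [A divides DB with DA:AB = 2/5:3/5]
   → A = (-12/5, -18/5)
3. E_x = 29/4  [EC · DA = -1/2 ∩ 2·signedArea(EBC) = 151/4]
4. E_y = -6  [EC · DA = -1/2 ∩ 2·signedArea(EBC) = 151/4]
   → E = (29/4, -6)

A = (-12/5, -18/5)
E = (29/4, -6)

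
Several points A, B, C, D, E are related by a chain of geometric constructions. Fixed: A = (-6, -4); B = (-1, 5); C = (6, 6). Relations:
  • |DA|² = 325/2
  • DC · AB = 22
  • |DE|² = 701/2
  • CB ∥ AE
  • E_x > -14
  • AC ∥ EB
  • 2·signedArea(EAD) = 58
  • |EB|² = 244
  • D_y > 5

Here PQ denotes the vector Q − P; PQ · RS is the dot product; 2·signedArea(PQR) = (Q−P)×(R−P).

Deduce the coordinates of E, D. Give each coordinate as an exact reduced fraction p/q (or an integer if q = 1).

D = (5/2, 11/2)
E = (-13, -5)

1. E_x = -13  [AC ∥ EB ∩ CB ∥ AE]
2. E_y = -5  [AC ∥ EB ∩ CB ∥ AE]
   → E = (-13, -5)
3. D_x = 5/2  [DC · AB = 22 ∩ 2·signedArea(EAD) = 58]
4. D_y = 11/2  [DC · AB = 22 ∩ 2·signedArea(EAD) = 58]
   → D = (5/2, 11/2)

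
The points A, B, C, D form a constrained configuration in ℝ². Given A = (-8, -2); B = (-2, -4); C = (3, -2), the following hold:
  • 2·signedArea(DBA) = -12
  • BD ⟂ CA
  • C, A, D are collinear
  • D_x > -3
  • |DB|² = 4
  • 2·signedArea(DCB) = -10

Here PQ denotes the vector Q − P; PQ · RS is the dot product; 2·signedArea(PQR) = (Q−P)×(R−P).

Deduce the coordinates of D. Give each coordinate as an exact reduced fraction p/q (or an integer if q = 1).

D = (-2, -2)

1. D_x = -2  [C, A, D are collinear ∩ BD ⟂ CA]
2. D_y = -2  [C, A, D are collinear ∩ BD ⟂ CA]
   → D = (-2, -2)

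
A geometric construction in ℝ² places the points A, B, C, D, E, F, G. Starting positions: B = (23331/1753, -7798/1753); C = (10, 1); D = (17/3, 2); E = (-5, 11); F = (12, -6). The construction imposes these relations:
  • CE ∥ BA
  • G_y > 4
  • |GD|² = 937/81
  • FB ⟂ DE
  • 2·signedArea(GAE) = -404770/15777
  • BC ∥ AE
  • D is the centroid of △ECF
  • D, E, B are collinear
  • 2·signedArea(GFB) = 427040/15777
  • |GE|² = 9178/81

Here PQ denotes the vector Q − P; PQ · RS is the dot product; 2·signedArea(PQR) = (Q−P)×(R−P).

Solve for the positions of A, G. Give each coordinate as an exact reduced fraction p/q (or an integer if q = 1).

1. A_x = -2964/1753  [BC ∥ AE ∩ CE ∥ BA]
2. A_y = 9732/1753  [BC ∥ AE ∩ CE ∥ BA]
   → A = (-2964/1753, 9732/1753)
3. G_x = 32/9  [2·signedArea(GAE) = -404770/15777 ∩ 2·signedArea(GFB) = 427040/15777]
4. G_y = 14/3  [2·signedArea(GAE) = -404770/15777 ∩ 2·signedArea(GFB) = 427040/15777]
   → G = (32/9, 14/3)

A = (-2964/1753, 9732/1753)
G = (32/9, 14/3)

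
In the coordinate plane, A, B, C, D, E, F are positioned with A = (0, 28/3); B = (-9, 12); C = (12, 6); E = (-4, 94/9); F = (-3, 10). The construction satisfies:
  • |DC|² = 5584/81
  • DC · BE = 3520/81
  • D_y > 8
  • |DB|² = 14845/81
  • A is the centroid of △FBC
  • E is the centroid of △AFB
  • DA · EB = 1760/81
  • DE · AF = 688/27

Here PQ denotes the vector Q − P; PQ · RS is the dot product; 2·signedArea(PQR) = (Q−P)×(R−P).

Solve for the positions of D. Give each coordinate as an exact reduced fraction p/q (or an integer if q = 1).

1. D_x = 4  [DE · AF = 688/27 ∩ DC · BE = 3520/81]
2. D_y = 74/9  [DE · AF = 688/27 ∩ DC · BE = 3520/81]
   → D = (4, 74/9)

D = (4, 74/9)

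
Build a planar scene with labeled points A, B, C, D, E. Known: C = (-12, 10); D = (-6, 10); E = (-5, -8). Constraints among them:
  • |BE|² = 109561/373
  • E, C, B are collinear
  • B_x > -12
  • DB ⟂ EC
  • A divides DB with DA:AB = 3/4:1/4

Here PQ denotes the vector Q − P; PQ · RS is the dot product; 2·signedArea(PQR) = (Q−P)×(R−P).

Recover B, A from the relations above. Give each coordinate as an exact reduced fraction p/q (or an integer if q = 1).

A = (-3696/373, 3163/373)
B = (-4182/373, 2974/373)

1. B_x = -4182/373  [E, C, B are collinear ∩ DB ⟂ EC]
2. B_y = 2974/373  [E, C, B are collinear ∩ DB ⟂ EC]
   → B = (-4182/373, 2974/373)
3. A_x = -3696/373  [A divides DB with DA:AB = 3/4:1/4]
4. A_y = 3163/373  [A divides DB with DA:AB = 3/4:1/4]
   → A = (-3696/373, 3163/373)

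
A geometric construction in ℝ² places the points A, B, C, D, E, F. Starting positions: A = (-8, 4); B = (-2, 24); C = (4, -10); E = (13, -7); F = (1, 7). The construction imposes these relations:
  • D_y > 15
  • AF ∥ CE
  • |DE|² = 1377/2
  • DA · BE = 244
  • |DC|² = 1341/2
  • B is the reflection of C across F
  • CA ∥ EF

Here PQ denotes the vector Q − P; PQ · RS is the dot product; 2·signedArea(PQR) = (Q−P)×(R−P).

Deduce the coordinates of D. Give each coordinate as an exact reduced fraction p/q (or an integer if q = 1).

D = (-1/2, 31/2)

1. D_x = -1/2  [line -15·x + 31·y + -488 = 0 ∩ |DC|² = 1341/2]
2. D_y = 31/2  [line -15·x + 31·y + -488 = 0 ∩ |DC|² = 1341/2]
   → D = (-1/2, 31/2)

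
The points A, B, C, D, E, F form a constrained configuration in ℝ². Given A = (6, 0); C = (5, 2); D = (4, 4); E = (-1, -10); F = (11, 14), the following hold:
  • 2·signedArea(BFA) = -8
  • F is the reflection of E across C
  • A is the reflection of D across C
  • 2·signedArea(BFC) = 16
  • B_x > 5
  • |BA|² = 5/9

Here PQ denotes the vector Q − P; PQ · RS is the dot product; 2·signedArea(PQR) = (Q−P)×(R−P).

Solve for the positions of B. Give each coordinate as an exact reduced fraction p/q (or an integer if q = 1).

1. B_x = 17/3  [2·signedArea(BFA) = -8 ∩ 2·signedArea(BFC) = 16]
2. B_y = 2/3  [2·signedArea(BFA) = -8 ∩ 2·signedArea(BFC) = 16]
   → B = (17/3, 2/3)

B = (17/3, 2/3)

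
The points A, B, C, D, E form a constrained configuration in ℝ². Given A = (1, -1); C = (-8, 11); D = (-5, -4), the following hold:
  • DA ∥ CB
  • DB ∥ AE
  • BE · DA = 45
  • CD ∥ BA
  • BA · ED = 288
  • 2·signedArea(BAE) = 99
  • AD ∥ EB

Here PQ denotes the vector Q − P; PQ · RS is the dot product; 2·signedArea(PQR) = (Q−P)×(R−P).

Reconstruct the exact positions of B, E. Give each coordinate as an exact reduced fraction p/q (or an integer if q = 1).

1. B_x = -2  [CD ∥ BA ∩ DA ∥ CB]
2. B_y = 14  [CD ∥ BA ∩ DA ∥ CB]
   → B = (-2, 14)
3. E_x = 4  [AD ∥ EB ∩ DB ∥ AE]
4. E_y = 17  [AD ∥ EB ∩ DB ∥ AE]
   → E = (4, 17)

B = (-2, 14)
E = (4, 17)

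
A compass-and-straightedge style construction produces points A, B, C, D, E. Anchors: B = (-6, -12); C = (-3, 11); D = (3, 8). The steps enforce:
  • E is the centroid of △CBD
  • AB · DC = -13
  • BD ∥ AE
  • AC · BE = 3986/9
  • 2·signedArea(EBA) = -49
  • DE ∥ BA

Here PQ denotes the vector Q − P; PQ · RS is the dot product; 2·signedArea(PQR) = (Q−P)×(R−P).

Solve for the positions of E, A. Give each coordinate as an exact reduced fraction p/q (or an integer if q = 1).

A = (-11, -53/3)
E = (-2, 7/3)

1. E_x = -2  [E is the centroid of △CBD]
2. E_y = 7/3  [E is the centroid of △CBD]
   → E = (-2, 7/3)
3. A_x = -11  [BD ∥ AE ∩ DE ∥ BA]
4. A_y = -53/3  [BD ∥ AE ∩ DE ∥ BA]
   → A = (-11, -53/3)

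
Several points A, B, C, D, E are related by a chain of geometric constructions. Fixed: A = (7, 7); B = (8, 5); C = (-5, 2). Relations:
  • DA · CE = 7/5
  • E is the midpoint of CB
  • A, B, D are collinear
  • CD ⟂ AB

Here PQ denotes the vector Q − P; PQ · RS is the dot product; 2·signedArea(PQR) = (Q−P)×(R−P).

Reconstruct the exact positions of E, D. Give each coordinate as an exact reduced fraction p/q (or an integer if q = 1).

D = (33/5, 39/5)
E = (3/2, 7/2)

1. E_x = 3/2  [E is the midpoint of CB]
2. E_y = 7/2  [E is the midpoint of CB]
   → E = (3/2, 7/2)
3. D_x = 33/5  [A, B, D are collinear ∩ CD ⟂ AB]
4. D_y = 39/5  [A, B, D are collinear ∩ CD ⟂ AB]
   → D = (33/5, 39/5)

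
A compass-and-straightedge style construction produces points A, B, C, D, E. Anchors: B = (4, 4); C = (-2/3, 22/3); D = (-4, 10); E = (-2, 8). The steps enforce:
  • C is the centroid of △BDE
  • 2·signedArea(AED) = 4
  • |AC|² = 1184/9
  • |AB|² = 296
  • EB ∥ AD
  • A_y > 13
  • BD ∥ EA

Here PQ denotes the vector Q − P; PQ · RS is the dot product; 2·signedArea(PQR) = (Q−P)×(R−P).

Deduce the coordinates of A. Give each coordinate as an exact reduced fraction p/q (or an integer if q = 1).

A = (-10, 14)

1. A_x = -10  [EB ∥ AD ∩ BD ∥ EA]
2. A_y = 14  [EB ∥ AD ∩ BD ∥ EA]
   → A = (-10, 14)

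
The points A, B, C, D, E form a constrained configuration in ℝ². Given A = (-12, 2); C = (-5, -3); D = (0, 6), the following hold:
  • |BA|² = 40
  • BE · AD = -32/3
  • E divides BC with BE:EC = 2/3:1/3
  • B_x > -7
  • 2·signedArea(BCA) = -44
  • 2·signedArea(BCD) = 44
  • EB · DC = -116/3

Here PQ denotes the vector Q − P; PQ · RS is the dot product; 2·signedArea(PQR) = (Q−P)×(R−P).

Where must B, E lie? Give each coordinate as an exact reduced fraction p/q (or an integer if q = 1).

B = (-6, 4)
E = (-16/3, -2/3)

1. B_x = -6  [2·signedArea(BCA) = -44 ∩ 2·signedArea(BCD) = 44]
2. B_y = 4  [2·signedArea(BCA) = -44 ∩ 2·signedArea(BCD) = 44]
   → B = (-6, 4)
3. E_x = -16/3  [BE · AD = -32/3 ∩ E divides BC with BE:EC = 2/3:1/3]
4. E_y = -2/3  [BE · AD = -32/3 ∩ E divides BC with BE:EC = 2/3:1/3]
   → E = (-16/3, -2/3)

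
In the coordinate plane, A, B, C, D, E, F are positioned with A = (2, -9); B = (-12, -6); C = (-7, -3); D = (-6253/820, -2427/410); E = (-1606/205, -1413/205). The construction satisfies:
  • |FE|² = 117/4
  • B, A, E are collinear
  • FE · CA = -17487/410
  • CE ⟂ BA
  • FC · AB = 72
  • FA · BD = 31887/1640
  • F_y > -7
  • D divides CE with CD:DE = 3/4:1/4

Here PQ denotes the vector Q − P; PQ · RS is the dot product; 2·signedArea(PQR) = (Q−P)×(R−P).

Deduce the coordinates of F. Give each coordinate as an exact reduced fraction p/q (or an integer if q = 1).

F = (-5/2, -6)

1. F_x = -5/2  [FA · BD = 31887/1640 ∩ FC · AB = 72]
2. F_y = -6  [FA · BD = 31887/1640 ∩ FC · AB = 72]
   → F = (-5/2, -6)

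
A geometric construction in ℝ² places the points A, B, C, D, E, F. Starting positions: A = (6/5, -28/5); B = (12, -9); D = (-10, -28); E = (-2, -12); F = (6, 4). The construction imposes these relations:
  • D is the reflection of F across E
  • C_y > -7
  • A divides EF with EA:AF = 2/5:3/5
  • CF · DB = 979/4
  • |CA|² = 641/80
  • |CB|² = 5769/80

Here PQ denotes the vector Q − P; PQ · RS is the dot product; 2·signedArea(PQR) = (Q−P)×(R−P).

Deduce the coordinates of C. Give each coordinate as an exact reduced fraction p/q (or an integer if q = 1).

C = (39/10, -129/20)

1. C_x = 39/10  [line -22·x + -19·y + -147/4 = 0 ∩ |CB|² = 5769/80]
2. C_y = -129/20  [line -22·x + -19·y + -147/4 = 0 ∩ |CB|² = 5769/80]
   → C = (39/10, -129/20)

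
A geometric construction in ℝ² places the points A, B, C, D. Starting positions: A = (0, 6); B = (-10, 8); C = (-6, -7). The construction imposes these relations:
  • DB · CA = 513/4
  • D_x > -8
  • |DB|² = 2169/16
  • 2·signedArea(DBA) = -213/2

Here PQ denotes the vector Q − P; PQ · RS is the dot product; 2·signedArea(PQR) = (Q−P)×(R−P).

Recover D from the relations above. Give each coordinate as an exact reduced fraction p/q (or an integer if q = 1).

D = (-7, -13/4)

1. D_x = -7  [2·signedArea(DBA) = -213/2 ∩ DB · CA = 513/4]
2. D_y = -13/4  [2·signedArea(DBA) = -213/2 ∩ DB · CA = 513/4]
   → D = (-7, -13/4)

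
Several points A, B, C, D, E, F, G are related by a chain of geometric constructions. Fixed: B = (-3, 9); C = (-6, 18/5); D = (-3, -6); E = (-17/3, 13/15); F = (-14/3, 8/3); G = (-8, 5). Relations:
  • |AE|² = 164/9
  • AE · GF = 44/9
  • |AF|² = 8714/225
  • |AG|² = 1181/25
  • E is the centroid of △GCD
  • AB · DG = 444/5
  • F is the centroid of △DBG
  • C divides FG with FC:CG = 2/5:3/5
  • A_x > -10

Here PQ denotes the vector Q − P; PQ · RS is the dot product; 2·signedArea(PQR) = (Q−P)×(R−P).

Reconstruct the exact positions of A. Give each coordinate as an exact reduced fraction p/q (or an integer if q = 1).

1. A_x = -9  [AB · DG = 444/5 ∩ AE · GF = 44/9]
2. A_y = -9/5  [AB · DG = 444/5 ∩ AE · GF = 44/9]
   → A = (-9, -9/5)

A = (-9, -9/5)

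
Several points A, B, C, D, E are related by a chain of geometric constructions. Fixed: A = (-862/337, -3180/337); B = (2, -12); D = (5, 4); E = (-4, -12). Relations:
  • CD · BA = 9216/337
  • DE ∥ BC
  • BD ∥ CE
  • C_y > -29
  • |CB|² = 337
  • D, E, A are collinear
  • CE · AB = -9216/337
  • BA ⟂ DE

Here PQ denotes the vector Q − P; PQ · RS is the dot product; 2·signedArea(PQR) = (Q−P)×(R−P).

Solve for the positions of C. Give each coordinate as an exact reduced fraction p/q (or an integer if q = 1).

C = (-7, -28)

1. C_x = -7  [BD ∥ CE ∩ DE ∥ BC]
2. C_y = -28  [BD ∥ CE ∩ DE ∥ BC]
   → C = (-7, -28)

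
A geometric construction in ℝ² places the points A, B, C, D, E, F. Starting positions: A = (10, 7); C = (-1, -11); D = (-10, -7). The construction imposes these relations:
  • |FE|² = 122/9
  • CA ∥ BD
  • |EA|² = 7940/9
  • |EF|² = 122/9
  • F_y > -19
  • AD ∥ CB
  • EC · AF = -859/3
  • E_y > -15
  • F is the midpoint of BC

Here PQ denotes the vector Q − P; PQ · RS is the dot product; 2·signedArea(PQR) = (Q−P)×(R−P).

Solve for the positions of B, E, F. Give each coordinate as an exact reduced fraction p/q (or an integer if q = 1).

1. B_x = -21  [CA ∥ BD ∩ AD ∥ CB]
2. B_y = -25  [CA ∥ BD ∩ AD ∥ CB]
   → B = (-21, -25)
3. F_x = -11  [F is the midpoint of BC]
4. F_y = -18  [F is the midpoint of BC]
   → F = (-11, -18)
5. E_x = -32/3  [line 21·x + 25·y + 1747/3 = 0 ∩ |EA|² = 7940/9]
6. E_y = -43/3  [line 21·x + 25·y + 1747/3 = 0 ∩ |EA|² = 7940/9]
   → E = (-32/3, -43/3)

B = (-21, -25)
E = (-32/3, -43/3)
F = (-11, -18)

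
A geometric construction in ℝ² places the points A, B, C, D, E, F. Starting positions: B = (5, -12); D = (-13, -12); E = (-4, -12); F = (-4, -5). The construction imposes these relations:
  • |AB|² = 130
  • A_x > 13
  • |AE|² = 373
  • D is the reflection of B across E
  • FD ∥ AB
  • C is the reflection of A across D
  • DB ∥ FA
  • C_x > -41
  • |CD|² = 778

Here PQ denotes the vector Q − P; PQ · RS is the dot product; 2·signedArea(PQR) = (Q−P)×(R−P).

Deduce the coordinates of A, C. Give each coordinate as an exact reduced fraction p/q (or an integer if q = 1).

1. A_x = 14  [FD ∥ AB ∩ DB ∥ FA]
2. A_y = -5  [FD ∥ AB ∩ DB ∥ FA]
   → A = (14, -5)
3. C_x = -40  [C is the reflection of A across D]
4. C_y = -19  [C is the reflection of A across D]
   → C = (-40, -19)

A = (14, -5)
C = (-40, -19)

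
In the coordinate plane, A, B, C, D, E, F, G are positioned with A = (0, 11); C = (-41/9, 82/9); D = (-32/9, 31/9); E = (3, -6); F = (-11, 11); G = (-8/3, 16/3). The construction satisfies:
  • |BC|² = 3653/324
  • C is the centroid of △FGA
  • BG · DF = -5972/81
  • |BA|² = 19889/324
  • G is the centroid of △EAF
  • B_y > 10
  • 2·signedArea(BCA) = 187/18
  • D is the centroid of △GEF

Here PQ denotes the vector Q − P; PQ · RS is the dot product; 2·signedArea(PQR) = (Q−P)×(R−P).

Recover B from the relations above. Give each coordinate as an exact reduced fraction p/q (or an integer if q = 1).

B = (-70/9, 181/18)

1. B_x = -70/9  [2·signedArea(BCA) = 187/18 ∩ BG · DF = -5972/81]
2. B_y = 181/18  [2·signedArea(BCA) = 187/18 ∩ BG · DF = -5972/81]
   → B = (-70/9, 181/18)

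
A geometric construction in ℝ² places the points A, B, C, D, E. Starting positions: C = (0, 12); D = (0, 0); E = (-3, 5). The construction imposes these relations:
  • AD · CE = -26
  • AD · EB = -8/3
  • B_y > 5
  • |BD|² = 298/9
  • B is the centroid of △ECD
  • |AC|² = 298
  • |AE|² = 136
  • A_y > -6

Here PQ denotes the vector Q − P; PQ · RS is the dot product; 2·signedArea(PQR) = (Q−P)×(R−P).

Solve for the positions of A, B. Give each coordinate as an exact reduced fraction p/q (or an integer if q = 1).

A = (3, -5)
B = (-1, 17/3)

1. B_x = -1  [B is the centroid of △ECD]
2. B_y = 17/3  [B is the centroid of △ECD]
   → B = (-1, 17/3)
3. A_x = 3  [AD · EB = -8/3 ∩ AD · CE = -26]
4. A_y = -5  [AD · EB = -8/3 ∩ AD · CE = -26]
   → A = (3, -5)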